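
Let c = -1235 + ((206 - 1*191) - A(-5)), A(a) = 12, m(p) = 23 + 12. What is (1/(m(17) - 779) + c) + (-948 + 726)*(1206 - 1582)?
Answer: 61186559/744 ≈ 82240.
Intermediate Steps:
m(p) = 35
c = -1232 (c = -1235 + ((206 - 1*191) - 1*12) = -1235 + ((206 - 191) - 12) = -1235 + (15 - 12) = -1235 + 3 = -1232)
(1/(m(17) - 779) + c) + (-948 + 726)*(1206 - 1582) = (1/(35 - 779) - 1232) + (-948 + 726)*(1206 - 1582) = (1/(-744) - 1232) - 222*(-376) = (-1/744 - 1232) + 83472 = -916609/744 + 83472 = 61186559/744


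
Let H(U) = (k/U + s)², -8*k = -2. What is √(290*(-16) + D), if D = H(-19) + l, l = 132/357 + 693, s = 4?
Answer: I*√321510315007/9044 ≈ 62.696*I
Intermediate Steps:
k = ¼ (k = -⅛*(-2) = ¼ ≈ 0.25000)
H(U) = (4 + 1/(4*U))² (H(U) = (1/(4*U) + 4)² = (4 + 1/(4*U))²)
l = 82511/119 (l = 132*(1/357) + 693 = 44/119 + 693 = 82511/119 ≈ 693.37)
D = 487508807/687344 (D = (1/16)*(1 + 16*(-19))²/(-19)² + 82511/119 = (1/16)*(1/361)*(1 - 304)² + 82511/119 = (1/16)*(1/361)*(-303)² + 82511/119 = (1/16)*(1/361)*91809 + 82511/119 = 91809/5776 + 82511/119 = 487508807/687344 ≈ 709.26)
√(290*(-16) + D) = √(290*(-16) + 487508807/687344) = √(-4640 + 487508807/687344) = √(-2701767353/687344) = I*√321510315007/9044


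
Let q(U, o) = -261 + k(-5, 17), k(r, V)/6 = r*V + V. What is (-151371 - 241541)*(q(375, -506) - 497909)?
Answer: 195897279136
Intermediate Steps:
k(r, V) = 6*V + 6*V*r (k(r, V) = 6*(r*V + V) = 6*(V*r + V) = 6*(V + V*r) = 6*V + 6*V*r)
q(U, o) = -669 (q(U, o) = -261 + 6*17*(1 - 5) = -261 + 6*17*(-4) = -261 - 408 = -669)
(-151371 - 241541)*(q(375, -506) - 497909) = (-151371 - 241541)*(-669 - 497909) = -392912*(-498578) = 195897279136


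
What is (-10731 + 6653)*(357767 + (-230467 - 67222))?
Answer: -244998084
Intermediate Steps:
(-10731 + 6653)*(357767 + (-230467 - 67222)) = -4078*(357767 - 297689) = -4078*60078 = -244998084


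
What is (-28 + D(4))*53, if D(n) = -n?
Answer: -1696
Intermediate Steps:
(-28 + D(4))*53 = (-28 - 1*4)*53 = (-28 - 4)*53 = -32*53 = -1696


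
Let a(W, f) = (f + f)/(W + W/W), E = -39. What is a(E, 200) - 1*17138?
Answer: -325822/19 ≈ -17149.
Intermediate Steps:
a(W, f) = 2*f/(1 + W) (a(W, f) = (2*f)/(W + 1) = (2*f)/(1 + W) = 2*f/(1 + W))
a(E, 200) - 1*17138 = 2*200/(1 - 39) - 1*17138 = 2*200/(-38) - 17138 = 2*200*(-1/38) - 17138 = -200/19 - 17138 = -325822/19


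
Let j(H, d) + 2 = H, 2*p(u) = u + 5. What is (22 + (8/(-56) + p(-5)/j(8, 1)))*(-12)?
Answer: -1836/7 ≈ -262.29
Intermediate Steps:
p(u) = 5/2 + u/2 (p(u) = (u + 5)/2 = (5 + u)/2 = 5/2 + u/2)
j(H, d) = -2 + H
(22 + (8/(-56) + p(-5)/j(8, 1)))*(-12) = (22 + (8/(-56) + (5/2 + (1/2)*(-5))/(-2 + 8)))*(-12) = (22 + (8*(-1/56) + (5/2 - 5/2)/6))*(-12) = (22 + (-1/7 + 0*(1/6)))*(-12) = (22 + (-1/7 + 0))*(-12) = (22 - 1/7)*(-12) = (153/7)*(-12) = -1836/7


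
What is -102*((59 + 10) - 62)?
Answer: -714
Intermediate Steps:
-102*((59 + 10) - 62) = -102*(69 - 62) = -102*7 = -714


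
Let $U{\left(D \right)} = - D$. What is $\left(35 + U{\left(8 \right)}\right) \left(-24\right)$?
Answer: $-648$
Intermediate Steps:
$\left(35 + U{\left(8 \right)}\right) \left(-24\right) = \left(35 - 8\right) \left(-24\right) = 27 \left(-24\right) = -648$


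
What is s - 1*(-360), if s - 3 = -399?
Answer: -36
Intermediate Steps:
s = -396 (s = 3 - 399 = -396)
s - 1*(-360) = -396 - 1*(-360) = -396 + 360 = -36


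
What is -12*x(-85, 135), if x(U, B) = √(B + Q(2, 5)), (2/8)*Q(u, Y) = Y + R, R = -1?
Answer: -12*√151 ≈ -147.46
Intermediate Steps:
Q(u, Y) = -4 + 4*Y (Q(u, Y) = 4*(Y - 1) = 4*(-1 + Y) = -4 + 4*Y)
x(U, B) = √(16 + B) (x(U, B) = √(B + (-4 + 4*5)) = √(B + (-4 + 20)) = √(B + 16) = √(16 + B))
-12*x(-85, 135) = -12*√(16 + 135) = -12*√151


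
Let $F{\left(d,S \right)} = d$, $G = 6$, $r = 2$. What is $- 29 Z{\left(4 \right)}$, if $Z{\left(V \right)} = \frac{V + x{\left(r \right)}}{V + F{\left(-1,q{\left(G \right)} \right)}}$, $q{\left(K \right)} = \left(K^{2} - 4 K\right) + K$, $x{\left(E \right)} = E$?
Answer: $-58$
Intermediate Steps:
$q{\left(K \right)} = K^{2} - 3 K$
$Z{\left(V \right)} = \frac{2 + V}{-1 + V}$ ($Z{\left(V \right)} = \frac{V + 2}{V - 1} = \frac{2 + V}{-1 + V}$)
$- 29 Z{\left(4 \right)} = - 29 \frac{2 + 4}{-1 + 4} = - 29 \cdot \frac{1}{3} \cdot 6 = \left(-29\right) 2 = -58$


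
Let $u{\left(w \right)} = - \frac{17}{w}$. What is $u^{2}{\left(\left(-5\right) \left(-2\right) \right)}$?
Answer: $\frac{289}{100} \approx 2.89$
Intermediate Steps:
$u^{2}{\left(\left(-5\right) \left(-2\right) \right)} = \left(- \frac{17}{\left(-5\right) \left(-2\right)}\right)^{2} = \left(- \frac{17}{10}\right)^{2} = \frac{289}{100}$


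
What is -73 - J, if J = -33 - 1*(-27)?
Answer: -67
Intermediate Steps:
J = -6 (J = -33 + 27 = -6)
-73 - J = -73 - 1*(-6) = -73 + 6 = -67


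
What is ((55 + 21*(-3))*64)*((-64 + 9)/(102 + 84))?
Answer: 14080/93 ≈ 151.40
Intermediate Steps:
((55 + 21*(-3))*64)*((-64 + 9)/(102 + 84)) = ((55 - 63)*64)*(-55/186) = (-8*64)*(-55*1/186) = -512*(-55/186) = 14080/93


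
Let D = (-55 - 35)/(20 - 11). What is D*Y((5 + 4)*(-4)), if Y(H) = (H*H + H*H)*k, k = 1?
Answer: -25920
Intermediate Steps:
D = -10 (D = -90/9 = -90*1/9 = -10)
Y(H) = 2*H**2 (Y(H) = (H*H + H*H)*1 = (H**2 + H**2)*1 = (2*H**2)*1 = 2*H**2)
D*Y((5 + 4)*(-4)) = -20*((5 + 4)*(-4))**2 = -20*(9*(-4))**2 = -20*(-36)**2 = -20*1296 = -10*2592 = -25920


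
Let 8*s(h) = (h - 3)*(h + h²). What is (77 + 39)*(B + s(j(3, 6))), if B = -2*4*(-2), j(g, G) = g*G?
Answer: 76241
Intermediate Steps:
j(g, G) = G*g
s(h) = (-3 + h)*(h + h²)/8 (s(h) = ((h - 3)*(h + h²))/8 = ((-3 + h)*(h + h²))/8 = (-3 + h)*(h + h²)/8)
B = 16 (B = -8*(-2) = 16)
(77 + 39)*(B + s(j(3, 6))) = (77 + 39)*(16 + (6*3)*(-3 + (6*3)² - 12*3)/8) = 116*(16 + (⅛)*18*(-3 + 18² - 2*18)) = 116*(16 + (⅛)*18*(-3 + 324 - 36)) = 116*(16 + (⅛)*18*285) = 116*(16 + 2565/4) = 116*(2629/4) = 76241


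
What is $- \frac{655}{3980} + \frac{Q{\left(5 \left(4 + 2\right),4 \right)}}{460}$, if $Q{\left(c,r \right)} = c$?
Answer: $- \frac{1819}{18308} \approx -0.099355$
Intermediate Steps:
$- \frac{655}{3980} + \frac{Q{\left(5 \left(4 + 2\right),4 \right)}}{460} = - \frac{655}{3980} + \frac{5 \left(4 + 2\right)}{460} = \left(-655\right) \frac{1}{3980} + 5 \cdot 6 \cdot \frac{1}{460} = - \frac{131}{796} + 30 \cdot \frac{1}{460} = - \frac{131}{796} + \frac{3}{46} = - \frac{1819}{18308}$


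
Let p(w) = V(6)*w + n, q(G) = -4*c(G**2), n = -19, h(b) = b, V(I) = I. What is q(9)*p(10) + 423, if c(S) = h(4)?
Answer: -233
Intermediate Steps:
c(S) = 4
q(G) = -16 (q(G) = -4*4 = -16)
p(w) = -19 + 6*w (p(w) = 6*w - 19 = -19 + 6*w)
q(9)*p(10) + 423 = -16*(-19 + 6*10) + 423 = -16*(-19 + 60) + 423 = -16*41 + 423 = -656 + 423 = -233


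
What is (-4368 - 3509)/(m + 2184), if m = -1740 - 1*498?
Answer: 7877/54 ≈ 145.87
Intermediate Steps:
m = -2238 (m = -1740 - 498 = -2238)
(-4368 - 3509)/(m + 2184) = (-4368 - 3509)/(-2238 + 2184) = -7877/(-54) = -7877*(-1/54) = 7877/54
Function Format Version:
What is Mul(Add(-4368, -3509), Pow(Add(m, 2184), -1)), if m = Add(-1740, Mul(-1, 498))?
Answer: Rational(7877, 54) ≈ 145.87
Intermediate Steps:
m = -2238 (m = Add(-1740, -498) = -2238)
Mul(Add(-4368, -3509), Pow(Add(m, 2184), -1)) = Mul(Add(-4368, -3509), Pow(Add(-2238, 2184), -1)) = Mul(-7877, Pow(-54, -1)) = Mul(-7877, Rational(-1, 54)) = Rational(7877, 54)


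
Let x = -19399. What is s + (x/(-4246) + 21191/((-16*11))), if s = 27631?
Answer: 934635137/33968 ≈ 27515.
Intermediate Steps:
s + (x/(-4246) + 21191/((-16*11))) = 27631 + (-19399/(-4246) + 21191/((-16*11))) = 27631 + (-19399*(-1/4246) + 21191/(-176)) = 27631 + (19399/4246 + 21191*(-1/176)) = 27631 + (19399/4246 - 21191/176) = 27631 - 3934671/33968 = 934635137/33968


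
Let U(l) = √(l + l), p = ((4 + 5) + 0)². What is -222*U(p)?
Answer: -1998*√2 ≈ -2825.6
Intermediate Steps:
p = 81 (p = (9 + 0)² = 9² = 81)
U(l) = √2*√l (U(l) = √(2*l) = √2*√l)
-222*U(p) = -222*√2*√81 = -222*√2*9 = -1998*√2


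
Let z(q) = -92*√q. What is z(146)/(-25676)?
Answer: 23*√146/6419 ≈ 0.043295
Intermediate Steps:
z(146)/(-25676) = -92*√146/(-25676) = -92*√146*(-1/25676) = 23*√146/6419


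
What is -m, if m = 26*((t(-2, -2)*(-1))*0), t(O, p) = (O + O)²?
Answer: 0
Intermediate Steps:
t(O, p) = 4*O² (t(O, p) = (2*O)² = 4*O²)
m = 0 (m = 26*(((4*(-2)²)*(-1))*0) = 26*(((4*4)*(-1))*0) = 26*((16*(-1))*0) = 26*(-16*0) = 26*0 = 0)
-m = -1*0 = 0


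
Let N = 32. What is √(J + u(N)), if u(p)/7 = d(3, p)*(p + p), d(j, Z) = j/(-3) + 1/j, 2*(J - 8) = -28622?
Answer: I*√131415/3 ≈ 120.84*I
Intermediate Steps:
J = -14303 (J = 8 + (½)*(-28622) = 8 - 14311 = -14303)
d(j, Z) = 1/j - j/3 (d(j, Z) = j*(-⅓) + 1/j = -j/3 + 1/j = 1/j - j/3)
u(p) = -28*p/3 (u(p) = 7*((1/3 - ⅓*3)*(p + p)) = 7*((⅓ - 1)*(2*p)) = 7*(-4*p/3) = -28*p/3)
√(J + u(N)) = √(-14303 - 28/3*32) = √(-14303 - 896/3) = √(-43805/3) = I*√131415/3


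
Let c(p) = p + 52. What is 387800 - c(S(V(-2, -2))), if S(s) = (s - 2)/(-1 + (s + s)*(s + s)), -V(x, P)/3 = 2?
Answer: 55447972/143 ≈ 3.8775e+5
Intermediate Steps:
V(x, P) = -6 (V(x, P) = -3*2 = -6)
S(s) = (-2 + s)/(-1 + 4*s²) (S(s) = (-2 + s)/(-1 + (2*s)*(2*s)) = (-2 + s)/(-1 + 4*s²))
c(p) = 52 + p
387800 - c(S(V(-2, -2))) = 387800 - (52 + (-2 - 6)/(-1 + 4*(-6)²)) = 387800 - (52 - 8/(-1 + 4*36)) = 387800 - (52 - 8/(-1 + 144)) = 387800 - (52 - 8/143) = 387800 - 1*7428/143 = 387800 - 7428/143 = 55447972/143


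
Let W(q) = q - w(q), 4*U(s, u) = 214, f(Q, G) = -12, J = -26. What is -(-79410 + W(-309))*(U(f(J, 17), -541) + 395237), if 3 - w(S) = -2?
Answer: 31514139822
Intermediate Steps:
w(S) = 5 (w(S) = 3 - 1*(-2) = 3 + 2 = 5)
U(s, u) = 107/2 (U(s, u) = (1/4)*214 = 107/2)
W(q) = -5 + q (W(q) = q - 1*5 = q - 5 = -5 + q)
-(-79410 + W(-309))*(U(f(J, 17), -541) + 395237) = -(-79410 + (-5 - 309))*(107/2 + 395237) = -(-79410 - 314)*790581/2 = -(-79724)*790581/2 = -1*(-31514139822) = 31514139822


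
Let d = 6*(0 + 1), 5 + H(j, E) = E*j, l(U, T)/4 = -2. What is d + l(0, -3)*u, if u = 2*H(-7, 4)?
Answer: 534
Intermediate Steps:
l(U, T) = -8 (l(U, T) = 4*(-2) = -8)
H(j, E) = -5 + E*j
d = 6 (d = 6*1 = 6)
u = -66 (u = 2*(-5 + 4*(-7)) = 2*(-5 - 28) = 2*(-33) = -66)
d + l(0, -3)*u = 6 - 8*(-66) = 6 + 528 = 534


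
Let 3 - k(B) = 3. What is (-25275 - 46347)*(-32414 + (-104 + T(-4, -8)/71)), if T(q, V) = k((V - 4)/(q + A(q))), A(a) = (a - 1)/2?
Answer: 2329004196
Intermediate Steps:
A(a) = -½ + a/2 (A(a) = (-1 + a)*(½) = -½ + a/2)
k(B) = 0 (k(B) = 3 - 1*3 = 3 - 3 = 0)
T(q, V) = 0
(-25275 - 46347)*(-32414 + (-104 + T(-4, -8)/71)) = (-25275 - 46347)*(-32414 + (-104 + 0/71)) = -71622*(-32414 + (-104 + 0*(1/71))) = -71622*(-32414 + (-104 + 0)) = -71622*(-32414 - 104) = -71622*(-32518) = 2329004196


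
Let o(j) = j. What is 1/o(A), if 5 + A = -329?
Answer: -1/334 ≈ -0.0029940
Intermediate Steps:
A = -334 (A = -5 - 329 = -334)
1/o(A) = 1/(-334) = -1/334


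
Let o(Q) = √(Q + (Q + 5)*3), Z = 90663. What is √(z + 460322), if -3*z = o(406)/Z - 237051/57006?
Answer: √(151802641397296430186406 - 1212453101876*√1639)/574259442 ≈ 678.47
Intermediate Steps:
o(Q) = √(15 + 4*Q) (o(Q) = √(Q + (5 + Q)*3) = √(Q + (15 + 3*Q)) = √(15 + 4*Q))
z = 26339/19002 - √1639/271989 (z = -(√(15 + 4*406)/90663 - 237051/57006)/3 = -(√(15 + 1624)*(1/90663) - 237051*1/57006)/3 = -(√1639*(1/90663) - 26339/6334)/3 = -(√1639/90663 - 26339/6334)/3 = -(-26339/6334 + √1639/90663)/3 = 26339/19002 - √1639/271989 ≈ 1.3860)
√(z + 460322) = √((26339/19002 - √1639/271989) + 460322) = √(8747064983/19002 - √1639/271989)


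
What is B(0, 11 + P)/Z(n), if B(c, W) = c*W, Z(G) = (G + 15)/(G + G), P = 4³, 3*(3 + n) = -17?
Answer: 0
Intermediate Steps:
n = -26/3 (n = -3 + (⅓)*(-17) = -3 - 17/3 = -26/3 ≈ -8.6667)
P = 64
Z(G) = (15 + G)/(2*G) (Z(G) = (15 + G)/((2*G)) = (15 + G)*(1/(2*G)) = (15 + G)/(2*G))
B(c, W) = W*c
B(0, 11 + P)/Z(n) = ((11 + 64)*0)/(((15 - 26/3)/(2*(-26/3)))) = (75*0)/(((½)*(-3/26)*(19/3))) = 0/(-19/52) = 0*(-52/19) = 0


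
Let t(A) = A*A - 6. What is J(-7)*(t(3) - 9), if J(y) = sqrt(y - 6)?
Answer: -6*I*sqrt(13) ≈ -21.633*I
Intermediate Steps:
J(y) = sqrt(-6 + y)
t(A) = -6 + A**2 (t(A) = A**2 - 6 = -6 + A**2)
J(-7)*(t(3) - 9) = sqrt(-6 - 7)*((-6 + 3**2) - 9) = sqrt(-13)*((-6 + 9) - 9) = (I*sqrt(13))*(3 - 9) = (I*sqrt(13))*(-6) = -6*I*sqrt(13)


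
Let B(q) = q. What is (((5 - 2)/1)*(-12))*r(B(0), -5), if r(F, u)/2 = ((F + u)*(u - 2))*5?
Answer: -12600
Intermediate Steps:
r(F, u) = 10*(-2 + u)*(F + u) (r(F, u) = 2*(((F + u)*(u - 2))*5) = 2*(((F + u)*(-2 + u))*5) = 2*(((-2 + u)*(F + u))*5) = 2*(5*(-2 + u)*(F + u)) = 10*(-2 + u)*(F + u))
(((5 - 2)/1)*(-12))*r(B(0), -5) = (((5 - 2)/1)*(-12))*(-20*0 - 20*(-5) + 10*(-5)**2 + 10*0*(-5)) = ((3*1)*(-12))*(0 + 100 + 10*25 + 0) = (3*(-12))*(0 + 100 + 250 + 0) = -36*350 = -12600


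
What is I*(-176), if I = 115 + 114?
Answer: -40304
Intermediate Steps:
I = 229
I*(-176) = 229*(-176) = -40304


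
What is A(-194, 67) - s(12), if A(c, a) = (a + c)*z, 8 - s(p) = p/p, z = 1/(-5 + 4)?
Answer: 120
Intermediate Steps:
z = -1 (z = 1/(-1) = -1)
s(p) = 7 (s(p) = 8 - p/p = 8 - 1*1 = 8 - 1 = 7)
A(c, a) = -a - c (A(c, a) = (a + c)*(-1) = -a - c)
A(-194, 67) - s(12) = (-1*67 - 1*(-194)) - 1*7 = (-67 + 194) - 7 = 127 - 7 = 120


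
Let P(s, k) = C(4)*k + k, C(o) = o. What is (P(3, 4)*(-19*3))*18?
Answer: -20520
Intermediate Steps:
P(s, k) = 5*k (P(s, k) = 4*k + k = 5*k)
(P(3, 4)*(-19*3))*18 = ((5*4)*(-19*3))*18 = (20*(-57))*18 = -1140*18 = -20520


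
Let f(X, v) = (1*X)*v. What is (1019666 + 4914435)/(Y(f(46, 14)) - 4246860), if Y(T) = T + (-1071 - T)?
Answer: -5934101/4247931 ≈ -1.3969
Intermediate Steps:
f(X, v) = X*v
Y(T) = -1071
(1019666 + 4914435)/(Y(f(46, 14)) - 4246860) = (1019666 + 4914435)/(-1071 - 4246860) = 5934101/(-4247931) = 5934101*(-1/4247931) = -5934101/4247931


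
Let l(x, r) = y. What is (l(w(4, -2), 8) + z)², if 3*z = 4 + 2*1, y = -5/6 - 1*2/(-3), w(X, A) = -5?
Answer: 121/36 ≈ 3.3611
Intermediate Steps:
y = -⅙ (y = -5*⅙ - 2*(-⅓) = -⅚ + ⅔ = -⅙ ≈ -0.16667)
l(x, r) = -⅙
z = 2 (z = (4 + 2*1)/3 = (4 + 2)/3 = (⅓)*6 = 2)
(l(w(4, -2), 8) + z)² = (-⅙ + 2)² = (11/6)² = 121/36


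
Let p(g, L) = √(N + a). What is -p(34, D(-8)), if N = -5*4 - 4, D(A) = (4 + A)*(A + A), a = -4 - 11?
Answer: -I*√39 ≈ -6.245*I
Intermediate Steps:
a = -15
D(A) = 2*A*(4 + A) (D(A) = (4 + A)*(2*A) = 2*A*(4 + A))
N = -24 (N = -20 - 4 = -24)
p(g, L) = I*√39 (p(g, L) = √(-24 - 15) = √(-39) = I*√39)
-p(34, D(-8)) = -I*√39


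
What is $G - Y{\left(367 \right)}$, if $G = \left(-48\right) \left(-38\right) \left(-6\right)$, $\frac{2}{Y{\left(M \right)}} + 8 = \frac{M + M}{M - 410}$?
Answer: $- \frac{5898773}{539} \approx -10944.0$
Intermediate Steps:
$Y{\left(M \right)} = \frac{2}{-8 + \frac{2 M}{-410 + M}}$ ($Y{\left(M \right)} = \frac{2}{-8 + \frac{M + M}{M - 410}} = \frac{2}{-8 + \frac{2 M}{-410 + M}}$)
$G = -10944$ ($G = 1824 \left(-6\right) = -10944$)
$G - Y{\left(367 \right)} = -10944 - \frac{410 - 367}{-1640 + 3 \cdot 367} = -10944 - \frac{410 - 367}{-1640 + 1101} = -10944 - \frac{1}{-539} \cdot 43 = -10944 - \left(- \frac{1}{539}\right) 43 = -10944 - - \frac{43}{539} = -10944 + \frac{43}{539} = - \frac{5898773}{539}$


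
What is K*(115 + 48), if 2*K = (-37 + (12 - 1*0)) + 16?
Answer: -1467/2 ≈ -733.50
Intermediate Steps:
K = -9/2 (K = ((-37 + (12 - 1*0)) + 16)/2 = ((-37 + (12 + 0)) + 16)/2 = ((-37 + 12) + 16)/2 = (-25 + 16)/2 = (½)*(-9) = -9/2 ≈ -4.5000)
K*(115 + 48) = -9*(115 + 48)/2 = -9/2*163 = -1467/2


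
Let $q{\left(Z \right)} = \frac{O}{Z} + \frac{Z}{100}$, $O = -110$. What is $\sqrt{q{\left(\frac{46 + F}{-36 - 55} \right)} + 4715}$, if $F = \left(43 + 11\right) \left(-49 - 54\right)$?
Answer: $\frac{3 \sqrt{343516031794}}{25610} \approx 68.657$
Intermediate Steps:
$F = -5562$ ($F = 54 \left(-103\right) = -5562$)
$q{\left(Z \right)} = - \frac{110}{Z} + \frac{Z}{100}$
$\sqrt{q{\left(\frac{46 + F}{-36 - 55} \right)} + 4715} = \sqrt{\left(- \frac{110}{\left(46 - 5562\right) \frac{1}{-36 - 55}} + \frac{\left(46 - 5562\right) \frac{1}{-36 - 55}}{100}\right) + 4715} = \sqrt{\left(- \frac{110}{\left(-5516\right) \frac{1}{-91}} + \frac{\left(-5516\right) \frac{1}{-91}}{100}\right) + 4715} = \sqrt{\left(- \frac{110}{\left(-5516\right) \left(- \frac{1}{91}\right)} + \frac{\left(-5516\right) \left(- \frac{1}{91}\right)}{100}\right) + 4715} = \sqrt{\left(- \frac{110}{\frac{788}{13}} + \frac{1}{100} \cdot \frac{788}{13}\right) + 4715} = \sqrt{\left(\left(-110\right) \frac{13}{788} + \frac{197}{325}\right) + 4715} = \sqrt{\left(- \frac{715}{394} + \frac{197}{325}\right) + 4715} = \sqrt{- \frac{154757}{128050} + 4715} = \sqrt{\frac{603600993}{128050}} = \frac{3 \sqrt{343516031794}}{25610}$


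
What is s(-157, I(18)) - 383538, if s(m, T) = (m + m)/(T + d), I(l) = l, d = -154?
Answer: -26080427/68 ≈ -3.8354e+5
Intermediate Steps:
s(m, T) = 2*m/(-154 + T) (s(m, T) = (m + m)/(T - 154) = (2*m)/(-154 + T) = 2*m/(-154 + T))
s(-157, I(18)) - 383538 = 2*(-157)/(-154 + 18) - 383538 = 2*(-157)/(-136) - 383538 = 2*(-157)*(-1/136) - 383538 = 157/68 - 383538 = -26080427/68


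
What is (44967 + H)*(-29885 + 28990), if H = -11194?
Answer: -30226835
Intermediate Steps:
(44967 + H)*(-29885 + 28990) = (44967 - 11194)*(-29885 + 28990) = 33773*(-895) = -30226835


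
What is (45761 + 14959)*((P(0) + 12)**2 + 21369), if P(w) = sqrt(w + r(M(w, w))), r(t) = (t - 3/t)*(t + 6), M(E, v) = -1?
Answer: 1306876560 + 1457280*sqrt(10) ≈ 1.3115e+9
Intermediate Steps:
r(t) = (6 + t)*(t - 3/t) (r(t) = (t - 3/t)*(6 + t) = (6 + t)*(t - 3/t))
P(w) = sqrt(10 + w) (P(w) = sqrt(w + (-3 + (-1)**2 - 18/(-1) + 6*(-1))) = sqrt(w + (-3 + 1 - 18*(-1) - 6)) = sqrt(w + (-3 + 1 + 18 - 6)) = sqrt(w + 10) = sqrt(10 + w))
(45761 + 14959)*((P(0) + 12)**2 + 21369) = (45761 + 14959)*((sqrt(10 + 0) + 12)**2 + 21369) = 60720*((sqrt(10) + 12)**2 + 21369) = 60720*((12 + sqrt(10))**2 + 21369) = 60720*(21369 + (12 + sqrt(10))**2) = 1297525680 + 60720*(12 + sqrt(10))**2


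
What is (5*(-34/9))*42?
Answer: -2380/3 ≈ -793.33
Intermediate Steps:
(5*(-34/9))*42 = -170/9*42 = -2380/3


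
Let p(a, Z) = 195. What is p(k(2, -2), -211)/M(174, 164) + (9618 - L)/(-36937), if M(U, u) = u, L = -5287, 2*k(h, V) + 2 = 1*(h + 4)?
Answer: 4758295/6057668 ≈ 0.78550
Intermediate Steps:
k(h, V) = 1 + h/2 (k(h, V) = -1 + (1*(h + 4))/2 = -1 + (1*(4 + h))/2 = -1 + (4 + h)/2 = -1 + (2 + h/2) = 1 + h/2)
p(k(2, -2), -211)/M(174, 164) + (9618 - L)/(-36937) = 195/164 + (9618 - 1*(-5287))/(-36937) = 195*(1/164) + (9618 + 5287)*(-1/36937) = 195/164 + 14905*(-1/36937) = 195/164 - 14905/36937 = 4758295/6057668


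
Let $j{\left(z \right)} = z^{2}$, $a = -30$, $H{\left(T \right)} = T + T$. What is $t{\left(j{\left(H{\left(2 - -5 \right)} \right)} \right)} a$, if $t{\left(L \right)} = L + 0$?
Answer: $-5880$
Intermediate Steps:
$H{\left(T \right)} = 2 T$
$t{\left(L \right)} = L$
$t{\left(j{\left(H{\left(2 - -5 \right)} \right)} \right)} a = \left(2 \left(2 - -5\right)\right)^{2} \left(-30\right) = \left(2 \left(2 + 5\right)\right)^{2} \left(-30\right) = \left(2 \cdot 7\right)^{2} \left(-30\right) = 14^{2} \left(-30\right) = 196 \left(-30\right) = -5880$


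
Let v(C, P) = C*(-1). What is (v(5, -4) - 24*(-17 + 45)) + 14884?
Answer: 14207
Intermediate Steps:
v(C, P) = -C
(v(5, -4) - 24*(-17 + 45)) + 14884 = (-1*5 - 24*(-17 + 45)) + 14884 = (-5 - 24*28) + 14884 = (-5 - 672) + 14884 = -677 + 14884 = 14207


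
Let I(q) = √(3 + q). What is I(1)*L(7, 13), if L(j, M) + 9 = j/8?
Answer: -65/4 ≈ -16.250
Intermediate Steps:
L(j, M) = -9 + j/8
I(1)*L(7, 13) = √(3 + 1)*(-9 + (⅛)*7) = √4*(-9 + 7/8) = 2*(-65/8) = -65/4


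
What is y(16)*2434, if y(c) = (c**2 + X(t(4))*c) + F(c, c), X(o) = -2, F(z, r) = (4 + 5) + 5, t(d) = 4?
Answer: 579292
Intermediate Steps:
F(z, r) = 14 (F(z, r) = 9 + 5 = 14)
y(c) = 14 + c**2 - 2*c (y(c) = (c**2 - 2*c) + 14 = 14 + c**2 - 2*c)
y(16)*2434 = (14 + 16**2 - 2*16)*2434 = (14 + 256 - 32)*2434 = 238*2434 = 579292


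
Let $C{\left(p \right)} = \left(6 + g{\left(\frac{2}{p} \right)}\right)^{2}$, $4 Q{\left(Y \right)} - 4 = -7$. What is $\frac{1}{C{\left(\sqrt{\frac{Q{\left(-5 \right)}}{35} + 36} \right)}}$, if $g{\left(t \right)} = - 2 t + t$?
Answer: $\frac{229047501}{8169628996} + \frac{15111 \sqrt{176295}}{2042407249} \approx 0.031143$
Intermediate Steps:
$Q{\left(Y \right)} = - \frac{3}{4}$ ($Q{\left(Y \right)} = 1 + \frac{1}{4} \left(-7\right) = 1 - \frac{7}{4} = - \frac{3}{4}$)
$g{\left(t \right)} = - t$
$C{\left(p \right)} = \left(6 - \frac{2}{p}\right)^{2}$
$\frac{1}{C{\left(\sqrt{\frac{Q{\left(-5 \right)}}{35} + 36} \right)}} = \frac{1}{\left(6 - \frac{2}{\sqrt{- \frac{3}{4 \cdot 35} + 36}}\right)^{2}} = \frac{1}{\left(6 - \frac{2}{\sqrt{\left(- \frac{3}{4}\right) \frac{1}{35} + 36}}\right)^{2}} = \frac{1}{\left(6 - \frac{2}{\sqrt{- \frac{3}{140} + 36}}\right)^{2}} = \frac{1}{\left(6 - \frac{2}{\sqrt{\frac{5037}{140}}}\right)^{2}} = \frac{1}{\left(6 - \frac{2}{\frac{1}{70} \sqrt{176295}}\right)^{2}} = \frac{1}{\left(6 - 2 \frac{2 \sqrt{176295}}{5037}\right)^{2}} = \frac{1}{\left(6 - \frac{4 \sqrt{176295}}{5037}\right)^{2}}$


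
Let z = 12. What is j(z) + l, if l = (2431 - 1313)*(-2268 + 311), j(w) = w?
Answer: -2187914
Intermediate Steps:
l = -2187926 (l = 1118*(-1957) = -2187926)
j(z) + l = 12 - 2187926 = -2187914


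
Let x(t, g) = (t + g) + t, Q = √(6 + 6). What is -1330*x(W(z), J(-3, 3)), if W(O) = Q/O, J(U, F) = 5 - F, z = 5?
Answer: -2660 - 1064*√3 ≈ -4502.9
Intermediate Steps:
Q = 2*√3 (Q = √12 = 2*√3 ≈ 3.4641)
W(O) = 2*√3/O (W(O) = (2*√3)/O = 2*√3/O)
x(t, g) = g + 2*t (x(t, g) = (g + t) + t = g + 2*t)
-1330*x(W(z), J(-3, 3)) = -1330*((5 - 1*3) + 2*(2*√3/5)) = -1330*((5 - 3) + 2*(2*√3*(⅕))) = -1330*(2 + 2*(2*√3/5)) = -1330*(2 + 4*√3/5) = -2660 - 1064*√3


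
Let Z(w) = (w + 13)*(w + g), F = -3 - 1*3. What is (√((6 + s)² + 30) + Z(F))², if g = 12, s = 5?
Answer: (42 + √151)² ≈ 2947.2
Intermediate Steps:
F = -6 (F = -3 - 3 = -6)
Z(w) = (12 + w)*(13 + w) (Z(w) = (w + 13)*(w + 12) = (13 + w)*(12 + w) = (12 + w)*(13 + w))
(√((6 + s)² + 30) + Z(F))² = (√((6 + 5)² + 30) + (156 + (-6)² + 25*(-6)))² = (√(11² + 30) + (156 + 36 - 150))² = (√(121 + 30) + 42)² = (√151 + 42)² = (42 + √151)²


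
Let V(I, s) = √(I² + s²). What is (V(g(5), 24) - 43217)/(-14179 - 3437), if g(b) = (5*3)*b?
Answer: 43217/17616 - √689/5872 ≈ 2.4488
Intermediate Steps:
g(b) = 15*b
(V(g(5), 24) - 43217)/(-14179 - 3437) = (√((15*5)² + 24²) - 43217)/(-14179 - 3437) = (√(75² + 576) - 43217)/(-17616) = (√(5625 + 576) - 43217)*(-1/17616) = (√6201 - 43217)*(-1/17616) = (3*√689 - 43217)*(-1/17616) = (-43217 + 3*√689)*(-1/17616) = 43217/17616 - √689/5872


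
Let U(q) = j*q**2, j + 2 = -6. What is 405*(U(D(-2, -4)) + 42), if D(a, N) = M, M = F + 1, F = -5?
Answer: -34830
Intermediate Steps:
j = -8 (j = -2 - 6 = -8)
M = -4 (M = -5 + 1 = -4)
D(a, N) = -4
U(q) = -8*q**2
405*(U(D(-2, -4)) + 42) = 405*(-8*(-4)**2 + 42) = 405*(-8*16 + 42) = 405*(-128 + 42) = 405*(-86) = -34830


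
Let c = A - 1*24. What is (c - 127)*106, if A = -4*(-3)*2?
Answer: -13462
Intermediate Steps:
A = 24 (A = 12*2 = 24)
c = 0 (c = 24 - 1*24 = 24 - 24 = 0)
(c - 127)*106 = (0 - 127)*106 = -127*106 = -13462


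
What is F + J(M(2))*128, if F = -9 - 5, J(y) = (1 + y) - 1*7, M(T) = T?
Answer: -526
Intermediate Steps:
J(y) = -6 + y (J(y) = (1 + y) - 7 = -6 + y)
F = -14
F + J(M(2))*128 = -14 + (-6 + 2)*128 = -14 - 4*128 = -14 - 512 = -526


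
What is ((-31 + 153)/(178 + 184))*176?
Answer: 10736/181 ≈ 59.315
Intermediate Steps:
((-31 + 153)/(178 + 184))*176 = (122/362)*176 = (122*(1/362))*176 = (61/181)*176 = 10736/181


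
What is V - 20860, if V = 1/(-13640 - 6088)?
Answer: -411526081/19728 ≈ -20860.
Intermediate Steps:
V = -1/19728 (V = 1/(-19728) = -1/19728 ≈ -5.0689e-5)
V - 20860 = -1/19728 - 20860 = -411526081/19728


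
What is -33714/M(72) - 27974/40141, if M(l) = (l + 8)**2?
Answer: -766173637/128451200 ≈ -5.9647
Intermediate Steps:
M(l) = (8 + l)**2
-33714/M(72) - 27974/40141 = -33714/(8 + 72)**2 - 27974/40141 = -33714/(80**2) - 27974*1/40141 = -33714/6400 - 27974/40141 = -33714*1/6400 - 27974/40141 = -16857/3200 - 27974/40141 = -766173637/128451200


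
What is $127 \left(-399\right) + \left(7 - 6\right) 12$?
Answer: $-50661$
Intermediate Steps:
$127 \left(-399\right) + \left(7 - 6\right) 12 = -50673 + 1 \cdot 12 = -50673 + 12 = -50661$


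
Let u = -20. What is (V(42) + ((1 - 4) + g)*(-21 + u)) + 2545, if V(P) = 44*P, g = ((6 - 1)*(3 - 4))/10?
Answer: 9073/2 ≈ 4536.5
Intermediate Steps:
g = -½ (g = (5*(-1))*(⅒) = -5*⅒ = -½ ≈ -0.50000)
(V(42) + ((1 - 4) + g)*(-21 + u)) + 2545 = (44*42 + ((1 - 4) - ½)*(-21 - 20)) + 2545 = (1848 + (-3 - ½)*(-41)) + 2545 = (1848 - 7/2*(-41)) + 2545 = (1848 + 287/2) + 2545 = 3983/2 + 2545 = 9073/2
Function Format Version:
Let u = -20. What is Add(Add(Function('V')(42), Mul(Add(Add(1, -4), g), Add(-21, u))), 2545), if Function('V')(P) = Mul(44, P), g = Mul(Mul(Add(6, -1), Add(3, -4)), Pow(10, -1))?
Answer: Rational(9073, 2) ≈ 4536.5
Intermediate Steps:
g = Rational(-1, 2) (g = Mul(Mul(5, -1), Rational(1, 10)) = Mul(-5, Rational(1, 10)) = Rational(-1, 2) ≈ -0.50000)
Add(Add(Function('V')(42), Mul(Add(Add(1, -4), g), Add(-21, u))), 2545) = Add(Add(Mul(44, 42), Mul(Add(Add(1, -4), Rational(-1, 2)), Add(-21, -20))), 2545) = Add(Add(1848, Mul(Add(-3, Rational(-1, 2)), -41)), 2545) = Add(Add(1848, Mul(Rational(-7, 2), -41)), 2545) = Add(Add(1848, Rational(287, 2)), 2545) = Add(Rational(3983, 2), 2545) = Rational(9073, 2)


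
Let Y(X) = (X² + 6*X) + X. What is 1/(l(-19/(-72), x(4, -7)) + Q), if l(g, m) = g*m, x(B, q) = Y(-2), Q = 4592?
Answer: 36/165217 ≈ 0.00021790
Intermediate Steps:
Y(X) = X² + 7*X
x(B, q) = -10 (x(B, q) = -2*(7 - 2) = -2*5 = -10)
1/(l(-19/(-72), x(4, -7)) + Q) = 1/(-19/(-72)*(-10) + 4592) = 1/(-19*(-1/72)*(-10) + 4592) = 1/((19/72)*(-10) + 4592) = 1/(-95/36 + 4592) = 1/(165217/36) = 36/165217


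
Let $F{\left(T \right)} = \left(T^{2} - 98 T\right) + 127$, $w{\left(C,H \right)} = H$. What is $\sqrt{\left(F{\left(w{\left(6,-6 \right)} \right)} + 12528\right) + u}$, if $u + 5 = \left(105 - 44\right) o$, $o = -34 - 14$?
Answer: $\sqrt{10346} \approx 101.72$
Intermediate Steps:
$o = -48$ ($o = -34 - 14 = -48$)
$F{\left(T \right)} = 127 + T^{2} - 98 T$
$u = -2933$ ($u = -5 + \left(105 - 44\right) \left(-48\right) = -5 + 61 \left(-48\right) = -5 - 2928 = -2933$)
$\sqrt{\left(F{\left(w{\left(6,-6 \right)} \right)} + 12528\right) + u} = \sqrt{\left(\left(127 + \left(-6\right)^{2} - -588\right) + 12528\right) - 2933} = \sqrt{\left(\left(127 + 36 + 588\right) + 12528\right) - 2933} = \sqrt{\left(751 + 12528\right) - 2933} = \sqrt{13279 - 2933} = \sqrt{10346}$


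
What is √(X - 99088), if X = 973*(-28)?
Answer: 2*I*√31583 ≈ 355.43*I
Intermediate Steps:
X = -27244
√(X - 99088) = √(-27244 - 99088) = √(-126332) = 2*I*√31583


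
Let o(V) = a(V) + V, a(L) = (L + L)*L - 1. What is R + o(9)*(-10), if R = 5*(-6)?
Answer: -1730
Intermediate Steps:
a(L) = -1 + 2*L² (a(L) = (2*L)*L - 1 = 2*L² - 1 = -1 + 2*L²)
R = -30
o(V) = -1 + V + 2*V² (o(V) = (-1 + 2*V²) + V = -1 + V + 2*V²)
R + o(9)*(-10) = -30 + (-1 + 9 + 2*9²)*(-10) = -30 + (-1 + 9 + 2*81)*(-10) = -30 + (-1 + 9 + 162)*(-10) = -30 + 170*(-10) = -30 - 1700 = -1730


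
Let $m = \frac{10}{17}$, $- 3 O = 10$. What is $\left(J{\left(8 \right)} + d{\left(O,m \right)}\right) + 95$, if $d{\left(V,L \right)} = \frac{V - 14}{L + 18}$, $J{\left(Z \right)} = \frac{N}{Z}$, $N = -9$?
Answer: $\frac{176219}{1896} \approx 92.943$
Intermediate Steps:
$O = - \frac{10}{3}$ ($O = \left(- \frac{1}{3}\right) 10 = - \frac{10}{3} \approx -3.3333$)
$J{\left(Z \right)} = - \frac{9}{Z}$
$m = \frac{10}{17}$ ($m = 10 \cdot \frac{1}{17} = \frac{10}{17} \approx 0.58823$)
$d{\left(V,L \right)} = \frac{-14 + V}{18 + L}$
$\left(J{\left(8 \right)} + d{\left(O,m \right)}\right) + 95 = \left(- \frac{9}{8} + \frac{-14 - \frac{10}{3}}{18 + \frac{10}{17}}\right) + 95 = \left(\left(-9\right) \frac{1}{8} + \frac{1}{\frac{316}{17}} \left(- \frac{52}{3}\right)\right) + 95 = \left(- \frac{9}{8} + \frac{17}{316} \left(- \frac{52}{3}\right)\right) + 95 = \left(- \frac{9}{8} - \frac{221}{237}\right) + 95 = - \frac{3901}{1896} + 95 = \frac{176219}{1896}$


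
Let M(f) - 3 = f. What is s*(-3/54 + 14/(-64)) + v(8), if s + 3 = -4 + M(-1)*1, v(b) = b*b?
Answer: 18827/288 ≈ 65.372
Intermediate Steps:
M(f) = 3 + f
v(b) = b**2
s = -5 (s = -3 + (-4 + (3 - 1)*1) = -3 + (-4 + 2*1) = -3 + (-4 + 2) = -3 - 2 = -5)
s*(-3/54 + 14/(-64)) + v(8) = -5*(-3/54 + 14/(-64)) + 8**2 = -5*(-3*1/54 + 14*(-1/64)) + 64 = -5*(-1/18 - 7/32) + 64 = -5*(-79/288) + 64 = 395/288 + 64 = 18827/288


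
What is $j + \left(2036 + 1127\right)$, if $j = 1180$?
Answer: $4343$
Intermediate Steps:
$j + \left(2036 + 1127\right) = 1180 + \left(2036 + 1127\right) = 1180 + 3163 = 4343$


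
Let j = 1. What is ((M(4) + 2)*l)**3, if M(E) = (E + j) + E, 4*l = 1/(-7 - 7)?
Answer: -1331/175616 ≈ -0.0075790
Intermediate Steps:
l = -1/56 (l = 1/(4*(-7 - 7)) = (1/4)/(-14) = (1/4)*(-1/14) = -1/56 ≈ -0.017857)
M(E) = 1 + 2*E (M(E) = (E + 1) + E = (1 + E) + E = 1 + 2*E)
((M(4) + 2)*l)**3 = (((1 + 2*4) + 2)*(-1/56))**3 = (((1 + 8) + 2)*(-1/56))**3 = ((9 + 2)*(-1/56))**3 = (11*(-1/56))**3 = (-11/56)**3 = -1331/175616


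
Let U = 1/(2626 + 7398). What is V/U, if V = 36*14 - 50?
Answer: 4550896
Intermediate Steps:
U = 1/10024 ≈ 9.9761e-5
V = 454 (V = 504 - 50 = 454)
V/U = 454/(1/10024) = 454*10024 = 4550896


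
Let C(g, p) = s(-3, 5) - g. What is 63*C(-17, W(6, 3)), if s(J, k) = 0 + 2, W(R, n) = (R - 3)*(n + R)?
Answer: 1197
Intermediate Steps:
W(R, n) = (-3 + R)*(R + n)
s(J, k) = 2
C(g, p) = 2 - g
63*C(-17, W(6, 3)) = 63*(2 - 1*(-17)) = 63*(2 + 17) = 63*19 = 1197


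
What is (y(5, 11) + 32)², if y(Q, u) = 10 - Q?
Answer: 1369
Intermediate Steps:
(y(5, 11) + 32)² = ((10 - 1*5) + 32)² = ((10 - 5) + 32)² = (5 + 32)² = 37² = 1369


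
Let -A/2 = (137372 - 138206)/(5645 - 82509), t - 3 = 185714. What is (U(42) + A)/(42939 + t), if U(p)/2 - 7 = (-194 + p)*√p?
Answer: 268607/4393853696 - 19*√42/14291 ≈ -0.0085551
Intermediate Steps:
t = 185717 (t = 3 + 185714 = 185717)
U(p) = 14 + 2*√p*(-194 + p) (U(p) = 14 + 2*((-194 + p)*√p) = 14 + 2*(√p*(-194 + p)) = 14 + 2*√p*(-194 + p))
A = -417/19216 (A = -2*(137372 - 138206)/(5645 - 82509) = -(-1668)/(-76864) = -(-1668)*(-1)/76864 = -2*417/38432 = -417/19216 ≈ -0.021701)
(U(42) + A)/(42939 + t) = ((14 - 388*√42 + 2*42^(3/2)) - 417/19216)/(42939 + 185717) = ((14 - 388*√42 + 2*(42*√42)) - 417/19216)/228656 = ((14 - 388*√42 + 84*√42) - 417/19216)*(1/228656) = ((14 - 304*√42) - 417/19216)*(1/228656) = (268607/19216 - 304*√42)*(1/228656) = 268607/4393853696 - 19*√42/14291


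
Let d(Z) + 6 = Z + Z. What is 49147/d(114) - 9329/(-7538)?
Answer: 93135281/418359 ≈ 222.62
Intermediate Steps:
d(Z) = -6 + 2*Z (d(Z) = -6 + (Z + Z) = -6 + 2*Z)
49147/d(114) - 9329/(-7538) = 49147/(-6 + 2*114) - 9329/(-7538) = 49147/(-6 + 228) - 9329*(-1/7538) = 49147/222 + 9329/7538 = 93135281/418359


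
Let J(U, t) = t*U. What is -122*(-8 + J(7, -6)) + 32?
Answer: 6132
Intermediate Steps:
J(U, t) = U*t
-122*(-8 + J(7, -6)) + 32 = -122*(-8 + 7*(-6)) + 32 = -122*(-8 - 42) + 32 = -122*(-50) + 32 = 6100 + 32 = 6132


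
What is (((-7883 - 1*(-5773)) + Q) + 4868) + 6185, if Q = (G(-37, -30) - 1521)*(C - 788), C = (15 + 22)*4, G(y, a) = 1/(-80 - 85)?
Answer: 32418767/33 ≈ 9.8239e+5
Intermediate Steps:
G(y, a) = -1/165 (G(y, a) = 1/(-165) = -1/165)
C = 148 (C = 37*4 = 148)
Q = 32123648/33 (Q = (-1/165 - 1521)*(148 - 788) = -250966/165*(-640) = 32123648/33 ≈ 9.7344e+5)
(((-7883 - 1*(-5773)) + Q) + 4868) + 6185 = (((-7883 - 1*(-5773)) + 32123648/33) + 4868) + 6185 = (((-7883 + 5773) + 32123648/33) + 4868) + 6185 = ((-2110 + 32123648/33) + 4868) + 6185 = (32054018/33 + 4868) + 6185 = 32214662/33 + 6185 = 32418767/33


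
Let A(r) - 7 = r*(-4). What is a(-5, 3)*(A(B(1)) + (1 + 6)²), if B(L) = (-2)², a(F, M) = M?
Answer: 120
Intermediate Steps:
B(L) = 4
A(r) = 7 - 4*r (A(r) = 7 + r*(-4) = 7 - 4*r)
a(-5, 3)*(A(B(1)) + (1 + 6)²) = 3*((7 - 4*4) + (1 + 6)²) = 3*((7 - 16) + 7²) = 3*(-9 + 49) = 3*40 = 120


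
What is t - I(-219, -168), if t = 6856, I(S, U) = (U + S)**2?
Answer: -142913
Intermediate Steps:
I(S, U) = (S + U)**2
t - I(-219, -168) = 6856 - (-219 - 168)**2 = 6856 - 1*(-387)**2 = 6856 - 1*149769 = 6856 - 149769 = -142913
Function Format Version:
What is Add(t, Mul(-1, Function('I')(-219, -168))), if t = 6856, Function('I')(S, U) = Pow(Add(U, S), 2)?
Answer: -142913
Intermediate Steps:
Function('I')(S, U) = Pow(Add(S, U), 2)
Add(t, Mul(-1, Function('I')(-219, -168))) = Add(6856, Mul(-1, Pow(Add(-219, -168), 2))) = Add(6856, Mul(-1, Pow(-387, 2))) = Add(6856, Mul(-1, 149769)) = Add(6856, -149769) = -142913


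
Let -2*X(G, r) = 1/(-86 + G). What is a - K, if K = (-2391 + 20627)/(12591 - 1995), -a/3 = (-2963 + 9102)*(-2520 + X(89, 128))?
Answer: 245900883413/5298 ≈ 4.6414e+7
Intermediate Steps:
X(G, r) = -1/(2*(-86 + G))
a = 92827819/2 (a = -3*(-2963 + 9102)*(-2520 - 1/(-172 + 2*89)) = -18417*(-2520 - 1/(-172 + 178)) = -18417*(-2520 - 1/6) = -18417*(-15121)/6 = -3*(-92827819/6) = 92827819/2 ≈ 4.6414e+7)
K = 4559/2649 (K = 18236/10596 = 18236*(1/10596) = 4559/2649 ≈ 1.7210)
a - K = 92827819/2 - 1*4559/2649 = 92827819/2 - 4559/2649 = 245900883413/5298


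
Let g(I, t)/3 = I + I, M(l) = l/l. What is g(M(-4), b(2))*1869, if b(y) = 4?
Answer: 11214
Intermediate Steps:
M(l) = 1
g(I, t) = 6*I (g(I, t) = 3*(I + I) = 3*(2*I) = 6*I)
g(M(-4), b(2))*1869 = (6*1)*1869 = 6*1869 = 11214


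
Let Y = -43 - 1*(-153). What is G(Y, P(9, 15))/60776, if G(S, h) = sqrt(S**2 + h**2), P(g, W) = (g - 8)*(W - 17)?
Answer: sqrt(3026)/30388 ≈ 0.0018102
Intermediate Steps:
P(g, W) = (-17 + W)*(-8 + g) (P(g, W) = (-8 + g)*(-17 + W) = (-17 + W)*(-8 + g))
Y = 110 (Y = -43 + 153 = 110)
G(Y, P(9, 15))/60776 = sqrt(110**2 + (136 - 17*9 - 8*15 + 15*9)**2)/60776 = sqrt(12100 + (136 - 153 - 120 + 135)**2)*(1/60776) = sqrt(12100 + (-2)**2)*(1/60776) = sqrt(12100 + 4)*(1/60776) = sqrt(12104)*(1/60776) = (2*sqrt(3026))*(1/60776) = sqrt(3026)/30388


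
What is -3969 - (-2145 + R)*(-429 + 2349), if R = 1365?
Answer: 1493631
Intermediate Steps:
-3969 - (-2145 + R)*(-429 + 2349) = -3969 - (-2145 + 1365)*(-429 + 2349) = -3969 - (-780)*1920 = -3969 - 1*(-1497600) = -3969 + 1497600 = 1493631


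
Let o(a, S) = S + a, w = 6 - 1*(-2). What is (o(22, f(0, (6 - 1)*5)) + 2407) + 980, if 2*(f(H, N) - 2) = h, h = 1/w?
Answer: 54577/16 ≈ 3411.1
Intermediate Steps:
w = 8 (w = 6 + 2 = 8)
h = 1/8 ≈ 0.12500
f(H, N) = 33/16 (f(H, N) = 2 + (1/2)*(1/8) = 2 + 1/16 = 33/16)
(o(22, f(0, (6 - 1)*5)) + 2407) + 980 = ((33/16 + 22) + 2407) + 980 = (385/16 + 2407) + 980 = 38897/16 + 980 = 54577/16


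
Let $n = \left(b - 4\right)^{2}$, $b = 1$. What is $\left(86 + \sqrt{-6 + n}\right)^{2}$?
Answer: $\left(86 + \sqrt{3}\right)^{2} \approx 7696.9$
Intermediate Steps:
$n = 9$ ($n = \left(1 - 4\right)^{2} = \left(-3\right)^{2} = 9$)
$\left(86 + \sqrt{-6 + n}\right)^{2} = \left(86 + \sqrt{-6 + 9}\right)^{2} = \left(86 + \sqrt{3}\right)^{2}$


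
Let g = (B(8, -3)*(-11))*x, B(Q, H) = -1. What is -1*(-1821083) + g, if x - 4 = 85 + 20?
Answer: 1822282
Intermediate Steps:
x = 109 (x = 4 + (85 + 20) = 4 + 105 = 109)
g = 1199 (g = -1*(-11)*109 = 11*109 = 1199)
-1*(-1821083) + g = -1*(-1821083) + 1199 = 1821083 + 1199 = 1822282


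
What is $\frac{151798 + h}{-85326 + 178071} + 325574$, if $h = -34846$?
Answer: $\frac{10065159194}{30915} \approx 3.2558 \cdot 10^{5}$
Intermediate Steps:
$\frac{151798 + h}{-85326 + 178071} + 325574 = \frac{151798 - 34846}{-85326 + 178071} + 325574 = \frac{116952}{92745} + 325574 = 116952 \cdot \frac{1}{92745} + 325574 = \frac{38984}{30915} + 325574 = \frac{10065159194}{30915}$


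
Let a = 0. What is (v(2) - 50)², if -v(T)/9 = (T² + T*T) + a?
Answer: 14884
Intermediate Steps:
v(T) = -18*T² (v(T) = -9*((T² + T*T) + 0) = -9*((T² + T²) + 0) = -9*(2*T² + 0) = -18*T²)
(v(2) - 50)² = (-18*2² - 50)² = (-18*4 - 50)² = (-72 - 50)² = (-122)² = 14884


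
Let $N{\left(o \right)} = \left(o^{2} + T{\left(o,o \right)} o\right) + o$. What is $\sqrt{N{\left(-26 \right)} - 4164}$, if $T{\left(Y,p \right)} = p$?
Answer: $i \sqrt{2838} \approx 53.273 i$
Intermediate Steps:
$N{\left(o \right)} = o + 2 o^{2}$ ($N{\left(o \right)} = \left(o^{2} + o o\right) + o = \left(o^{2} + o^{2}\right) + o = 2 o^{2} + o = o + 2 o^{2}$)
$\sqrt{N{\left(-26 \right)} - 4164} = \sqrt{- 26 \left(1 + 2 \left(-26\right)\right) - 4164} = \sqrt{- 26 \left(1 - 52\right) - 4164} = \sqrt{\left(-26\right) \left(-51\right) - 4164} = \sqrt{1326 - 4164} = \sqrt{-2838} = i \sqrt{2838}$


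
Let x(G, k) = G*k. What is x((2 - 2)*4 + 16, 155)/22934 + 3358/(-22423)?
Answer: -10701666/257124541 ≈ -0.041621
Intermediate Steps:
x((2 - 2)*4 + 16, 155)/22934 + 3358/(-22423) = (((2 - 2)*4 + 16)*155)/22934 + 3358/(-22423) = ((0*4 + 16)*155)*(1/22934) + 3358*(-1/22423) = ((0 + 16)*155)*(1/22934) - 3358/22423 = (16*155)*(1/22934) - 3358/22423 = 2480*(1/22934) - 3358/22423 = 1240/11467 - 3358/22423 = -10701666/257124541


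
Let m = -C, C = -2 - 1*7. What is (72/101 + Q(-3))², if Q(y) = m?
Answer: 962361/10201 ≈ 94.340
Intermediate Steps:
C = -9 (C = -2 - 7 = -9)
m = 9 (m = -1*(-9) = 9)
Q(y) = 9
(72/101 + Q(-3))² = (72/101 + 9)² = (981/101)² = 962361/10201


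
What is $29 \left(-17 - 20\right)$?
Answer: $-1073$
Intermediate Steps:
$29 \left(-17 - 20\right) = 29 \left(-37\right) = -1073$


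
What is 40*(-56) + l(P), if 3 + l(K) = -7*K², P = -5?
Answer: -2418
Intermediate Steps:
l(K) = -3 - 7*K²
40*(-56) + l(P) = 40*(-56) + (-3 - 7*(-5)²) = -2240 + (-3 - 7*25) = -2240 + (-3 - 175) = -2240 - 178 = -2418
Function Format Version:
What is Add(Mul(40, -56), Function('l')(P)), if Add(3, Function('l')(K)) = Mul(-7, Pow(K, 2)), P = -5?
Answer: -2418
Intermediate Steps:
Function('l')(K) = Add(-3, Mul(-7, Pow(K, 2)))
Add(Mul(40, -56), Function('l')(P)) = Add(Mul(40, -56), Add(-3, Mul(-7, Pow(-5, 2)))) = Add(-2240, Add(-3, Mul(-7, 25))) = Add(-2240, Add(-3, -175)) = Add(-2240, -178) = -2418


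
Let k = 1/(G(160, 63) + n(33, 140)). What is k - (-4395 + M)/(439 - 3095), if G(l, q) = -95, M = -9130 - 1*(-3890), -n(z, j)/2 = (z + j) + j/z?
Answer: -143003603/39396448 ≈ -3.6299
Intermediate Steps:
n(z, j) = -2*j - 2*z - 2*j/z (n(z, j) = -2*((z + j) + j/z) = -2*((j + z) + j/z) = -2*(j + z + j/z) = -2*j - 2*z - 2*j/z)
M = -5240 (M = -9130 + 3890 = -5240)
k = -33/14833 (k = 1/(-95 + 2*(-1*140 - 1*33*(140 + 33))/33) = 1/(-95 + 2*(1/33)*(-140 - 1*33*173)) = 1/(-95 + 2*(1/33)*(-140 - 5709)) = 1/(-95 + 2*(1/33)*(-5849)) = 1/(-95 - 11698/33) = 1/(-14833/33) = -33/14833 ≈ -0.0022248)
k - (-4395 + M)/(439 - 3095) = -33/14833 - (-4395 - 5240)/(439 - 3095) = -33/14833 - (-9635)/(-2656) = -33/14833 - (-9635)*(-1)/2656 = -33/14833 - 1*9635/2656 = -33/14833 - 9635/2656 = -143003603/39396448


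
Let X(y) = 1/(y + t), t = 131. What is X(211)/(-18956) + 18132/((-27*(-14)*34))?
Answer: 7404187/5248104 ≈ 1.4108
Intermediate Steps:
X(y) = 1/(131 + y) (X(y) = 1/(y + 131) = 1/(131 + y))
X(211)/(-18956) + 18132/((-27*(-14)*34)) = 1/((131 + 211)*(-18956)) + 18132/((-27*(-14)*34)) = -1/18956/342 + 18132/((378*34)) = (1/342)*(-1/18956) + 18132/12852 = -1/6482952 + 18132*(1/12852) = -1/6482952 + 1511/1071 = 7404187/5248104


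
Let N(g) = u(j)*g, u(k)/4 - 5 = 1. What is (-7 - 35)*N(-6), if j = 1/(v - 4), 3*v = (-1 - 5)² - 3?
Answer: 6048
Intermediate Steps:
v = 11 (v = ((-1 - 5)² - 3)/3 = ((-6)² - 3)/3 = (36 - 3)/3 = (⅓)*33 = 11)
j = ⅐ (j = 1/(11 - 4) = 1/7 = ⅐ ≈ 0.14286)
u(k) = 24 (u(k) = 20 + 4*1 = 20 + 4 = 24)
N(g) = 24*g
(-7 - 35)*N(-6) = (-7 - 35)*(24*(-6)) = -42*(-144) = 6048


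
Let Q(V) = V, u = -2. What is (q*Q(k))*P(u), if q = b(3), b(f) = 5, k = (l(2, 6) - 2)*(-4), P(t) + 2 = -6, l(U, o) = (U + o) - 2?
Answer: 640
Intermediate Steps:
l(U, o) = -2 + U + o
P(t) = -8 (P(t) = -2 - 6 = -8)
k = -16 (k = ((-2 + 2 + 6) - 2)*(-4) = (6 - 2)*(-4) = 4*(-4) = -16)
q = 5
(q*Q(k))*P(u) = (5*(-16))*(-8) = -80*(-8) = 640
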